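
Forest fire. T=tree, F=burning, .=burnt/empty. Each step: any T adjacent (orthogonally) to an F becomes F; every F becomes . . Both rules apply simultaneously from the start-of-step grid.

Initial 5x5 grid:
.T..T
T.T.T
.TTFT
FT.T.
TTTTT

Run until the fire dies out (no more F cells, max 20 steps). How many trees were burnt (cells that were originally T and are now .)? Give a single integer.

Answer: 13

Derivation:
Step 1: +5 fires, +2 burnt (F count now 5)
Step 2: +5 fires, +5 burnt (F count now 5)
Step 3: +3 fires, +5 burnt (F count now 3)
Step 4: +0 fires, +3 burnt (F count now 0)
Fire out after step 4
Initially T: 15, now '.': 23
Total burnt (originally-T cells now '.'): 13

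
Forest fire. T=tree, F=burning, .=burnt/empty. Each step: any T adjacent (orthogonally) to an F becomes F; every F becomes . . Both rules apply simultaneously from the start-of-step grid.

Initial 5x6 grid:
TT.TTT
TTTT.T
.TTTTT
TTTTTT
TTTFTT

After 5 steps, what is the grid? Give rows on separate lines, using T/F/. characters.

Step 1: 3 trees catch fire, 1 burn out
  TT.TTT
  TTTT.T
  .TTTTT
  TTTFTT
  TTF.FT
Step 2: 5 trees catch fire, 3 burn out
  TT.TTT
  TTTT.T
  .TTFTT
  TTF.FT
  TF...F
Step 3: 6 trees catch fire, 5 burn out
  TT.TTT
  TTTF.T
  .TF.FT
  TF...F
  F.....
Step 4: 5 trees catch fire, 6 burn out
  TT.FTT
  TTF..T
  .F...F
  F.....
  ......
Step 5: 3 trees catch fire, 5 burn out
  TT..FT
  TF...F
  ......
  ......
  ......

TT..FT
TF...F
......
......
......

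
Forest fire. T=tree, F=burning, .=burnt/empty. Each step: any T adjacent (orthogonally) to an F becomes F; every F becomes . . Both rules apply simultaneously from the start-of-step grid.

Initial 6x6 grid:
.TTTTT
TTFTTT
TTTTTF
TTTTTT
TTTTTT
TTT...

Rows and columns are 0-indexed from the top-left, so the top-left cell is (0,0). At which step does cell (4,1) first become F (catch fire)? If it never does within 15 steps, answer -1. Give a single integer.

Step 1: cell (4,1)='T' (+7 fires, +2 burnt)
Step 2: cell (4,1)='T' (+10 fires, +7 burnt)
Step 3: cell (4,1)='T' (+6 fires, +10 burnt)
Step 4: cell (4,1)='F' (+4 fires, +6 burnt)
  -> target ignites at step 4
Step 5: cell (4,1)='.' (+2 fires, +4 burnt)
Step 6: cell (4,1)='.' (+1 fires, +2 burnt)
Step 7: cell (4,1)='.' (+0 fires, +1 burnt)
  fire out at step 7

4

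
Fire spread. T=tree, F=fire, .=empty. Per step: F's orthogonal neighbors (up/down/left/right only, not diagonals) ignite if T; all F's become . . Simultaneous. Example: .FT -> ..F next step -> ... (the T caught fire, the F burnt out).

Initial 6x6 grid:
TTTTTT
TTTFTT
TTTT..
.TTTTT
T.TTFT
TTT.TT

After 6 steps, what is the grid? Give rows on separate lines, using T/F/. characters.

Step 1: 8 trees catch fire, 2 burn out
  TTTFTT
  TTF.FT
  TTTF..
  .TTTFT
  T.TF.F
  TTT.FT
Step 2: 9 trees catch fire, 8 burn out
  TTF.FT
  TF...F
  TTF...
  .TTF.F
  T.F...
  TTT..F
Step 3: 6 trees catch fire, 9 burn out
  TF...F
  F.....
  TF....
  .TF...
  T.....
  TTF...
Step 4: 4 trees catch fire, 6 burn out
  F.....
  ......
  F.....
  .F....
  T.....
  TF....
Step 5: 1 trees catch fire, 4 burn out
  ......
  ......
  ......
  ......
  T.....
  F.....
Step 6: 1 trees catch fire, 1 burn out
  ......
  ......
  ......
  ......
  F.....
  ......

......
......
......
......
F.....
......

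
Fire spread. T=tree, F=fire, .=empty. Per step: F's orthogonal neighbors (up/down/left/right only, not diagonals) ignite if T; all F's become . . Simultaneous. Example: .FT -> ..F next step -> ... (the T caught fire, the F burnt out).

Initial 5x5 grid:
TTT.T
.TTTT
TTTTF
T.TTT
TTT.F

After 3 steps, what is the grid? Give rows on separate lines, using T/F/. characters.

Step 1: 3 trees catch fire, 2 burn out
  TTT.T
  .TTTF
  TTTF.
  T.TTF
  TTT..
Step 2: 4 trees catch fire, 3 burn out
  TTT.F
  .TTF.
  TTF..
  T.TF.
  TTT..
Step 3: 3 trees catch fire, 4 burn out
  TTT..
  .TF..
  TF...
  T.F..
  TTT..

TTT..
.TF..
TF...
T.F..
TTT..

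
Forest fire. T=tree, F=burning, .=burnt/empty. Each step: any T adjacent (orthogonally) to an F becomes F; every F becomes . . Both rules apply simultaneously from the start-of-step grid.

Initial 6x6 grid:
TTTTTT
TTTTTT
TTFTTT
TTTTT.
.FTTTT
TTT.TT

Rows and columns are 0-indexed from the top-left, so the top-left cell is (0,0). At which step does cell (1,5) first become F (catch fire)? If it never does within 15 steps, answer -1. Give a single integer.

Step 1: cell (1,5)='T' (+7 fires, +2 burnt)
Step 2: cell (1,5)='T' (+10 fires, +7 burnt)
Step 3: cell (1,5)='T' (+7 fires, +10 burnt)
Step 4: cell (1,5)='F' (+5 fires, +7 burnt)
  -> target ignites at step 4
Step 5: cell (1,5)='.' (+2 fires, +5 burnt)
Step 6: cell (1,5)='.' (+0 fires, +2 burnt)
  fire out at step 6

4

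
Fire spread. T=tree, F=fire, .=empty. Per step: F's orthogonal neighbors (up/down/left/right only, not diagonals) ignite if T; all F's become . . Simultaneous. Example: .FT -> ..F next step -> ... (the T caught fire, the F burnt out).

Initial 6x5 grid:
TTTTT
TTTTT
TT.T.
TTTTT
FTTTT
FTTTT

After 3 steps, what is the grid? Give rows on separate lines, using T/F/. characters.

Step 1: 3 trees catch fire, 2 burn out
  TTTTT
  TTTTT
  TT.T.
  FTTTT
  .FTTT
  .FTTT
Step 2: 4 trees catch fire, 3 burn out
  TTTTT
  TTTTT
  FT.T.
  .FTTT
  ..FTT
  ..FTT
Step 3: 5 trees catch fire, 4 burn out
  TTTTT
  FTTTT
  .F.T.
  ..FTT
  ...FT
  ...FT

TTTTT
FTTTT
.F.T.
..FTT
...FT
...FT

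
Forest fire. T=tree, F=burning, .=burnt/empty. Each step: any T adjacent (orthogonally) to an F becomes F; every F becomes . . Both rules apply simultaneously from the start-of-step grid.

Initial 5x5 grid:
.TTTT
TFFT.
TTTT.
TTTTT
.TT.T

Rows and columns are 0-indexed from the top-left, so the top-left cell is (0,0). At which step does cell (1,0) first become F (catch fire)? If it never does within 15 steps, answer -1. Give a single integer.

Step 1: cell (1,0)='F' (+6 fires, +2 burnt)
  -> target ignites at step 1
Step 2: cell (1,0)='.' (+5 fires, +6 burnt)
Step 3: cell (1,0)='.' (+5 fires, +5 burnt)
Step 4: cell (1,0)='.' (+1 fires, +5 burnt)
Step 5: cell (1,0)='.' (+1 fires, +1 burnt)
Step 6: cell (1,0)='.' (+0 fires, +1 burnt)
  fire out at step 6

1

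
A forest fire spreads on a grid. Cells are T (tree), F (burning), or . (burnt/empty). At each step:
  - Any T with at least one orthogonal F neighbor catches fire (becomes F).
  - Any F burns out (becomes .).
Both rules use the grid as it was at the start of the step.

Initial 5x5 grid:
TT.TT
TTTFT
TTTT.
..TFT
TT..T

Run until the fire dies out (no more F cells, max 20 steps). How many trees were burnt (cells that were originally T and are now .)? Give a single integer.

Answer: 15

Derivation:
Step 1: +6 fires, +2 burnt (F count now 6)
Step 2: +4 fires, +6 burnt (F count now 4)
Step 3: +3 fires, +4 burnt (F count now 3)
Step 4: +2 fires, +3 burnt (F count now 2)
Step 5: +0 fires, +2 burnt (F count now 0)
Fire out after step 5
Initially T: 17, now '.': 23
Total burnt (originally-T cells now '.'): 15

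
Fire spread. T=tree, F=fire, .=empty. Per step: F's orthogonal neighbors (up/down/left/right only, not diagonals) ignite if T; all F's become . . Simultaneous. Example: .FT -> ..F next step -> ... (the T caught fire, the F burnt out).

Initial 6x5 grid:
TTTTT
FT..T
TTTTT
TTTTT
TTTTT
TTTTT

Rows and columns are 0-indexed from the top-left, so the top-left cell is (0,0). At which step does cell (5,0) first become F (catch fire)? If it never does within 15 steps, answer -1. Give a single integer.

Step 1: cell (5,0)='T' (+3 fires, +1 burnt)
Step 2: cell (5,0)='T' (+3 fires, +3 burnt)
Step 3: cell (5,0)='T' (+4 fires, +3 burnt)
Step 4: cell (5,0)='F' (+5 fires, +4 burnt)
  -> target ignites at step 4
Step 5: cell (5,0)='.' (+5 fires, +5 burnt)
Step 6: cell (5,0)='.' (+4 fires, +5 burnt)
Step 7: cell (5,0)='.' (+2 fires, +4 burnt)
Step 8: cell (5,0)='.' (+1 fires, +2 burnt)
Step 9: cell (5,0)='.' (+0 fires, +1 burnt)
  fire out at step 9

4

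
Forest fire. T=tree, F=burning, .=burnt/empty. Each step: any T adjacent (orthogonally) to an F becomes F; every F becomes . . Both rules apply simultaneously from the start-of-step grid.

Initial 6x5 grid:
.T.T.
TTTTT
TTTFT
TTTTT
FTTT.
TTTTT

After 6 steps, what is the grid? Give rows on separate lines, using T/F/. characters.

Step 1: 7 trees catch fire, 2 burn out
  .T.T.
  TTTFT
  TTF.F
  FTTFT
  .FTT.
  FTTTT
Step 2: 11 trees catch fire, 7 burn out
  .T.F.
  TTF.F
  FF...
  .FF.F
  ..FF.
  .FTTT
Step 3: 4 trees catch fire, 11 burn out
  .T...
  FF...
  .....
  .....
  .....
  ..FFT
Step 4: 2 trees catch fire, 4 burn out
  .F...
  .....
  .....
  .....
  .....
  ....F
Step 5: 0 trees catch fire, 2 burn out
  .....
  .....
  .....
  .....
  .....
  .....
Step 6: 0 trees catch fire, 0 burn out
  .....
  .....
  .....
  .....
  .....
  .....

.....
.....
.....
.....
.....
.....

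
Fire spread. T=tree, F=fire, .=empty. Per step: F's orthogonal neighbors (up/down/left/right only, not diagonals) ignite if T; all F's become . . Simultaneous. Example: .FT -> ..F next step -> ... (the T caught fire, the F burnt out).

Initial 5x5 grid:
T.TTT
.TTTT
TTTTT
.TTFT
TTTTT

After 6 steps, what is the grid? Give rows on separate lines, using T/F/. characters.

Step 1: 4 trees catch fire, 1 burn out
  T.TTT
  .TTTT
  TTTFT
  .TF.F
  TTTFT
Step 2: 6 trees catch fire, 4 burn out
  T.TTT
  .TTFT
  TTF.F
  .F...
  TTF.F
Step 3: 5 trees catch fire, 6 burn out
  T.TFT
  .TF.F
  TF...
  .....
  TF...
Step 4: 5 trees catch fire, 5 burn out
  T.F.F
  .F...
  F....
  .....
  F....
Step 5: 0 trees catch fire, 5 burn out
  T....
  .....
  .....
  .....
  .....
Step 6: 0 trees catch fire, 0 burn out
  T....
  .....
  .....
  .....
  .....

T....
.....
.....
.....
.....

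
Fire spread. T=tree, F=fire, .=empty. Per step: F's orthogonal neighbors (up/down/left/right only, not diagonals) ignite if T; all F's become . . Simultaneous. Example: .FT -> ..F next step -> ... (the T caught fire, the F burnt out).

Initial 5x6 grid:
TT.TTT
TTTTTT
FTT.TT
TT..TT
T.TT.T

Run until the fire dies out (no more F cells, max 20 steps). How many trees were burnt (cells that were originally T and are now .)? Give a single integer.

Answer: 21

Derivation:
Step 1: +3 fires, +1 burnt (F count now 3)
Step 2: +5 fires, +3 burnt (F count now 5)
Step 3: +2 fires, +5 burnt (F count now 2)
Step 4: +1 fires, +2 burnt (F count now 1)
Step 5: +2 fires, +1 burnt (F count now 2)
Step 6: +3 fires, +2 burnt (F count now 3)
Step 7: +3 fires, +3 burnt (F count now 3)
Step 8: +1 fires, +3 burnt (F count now 1)
Step 9: +1 fires, +1 burnt (F count now 1)
Step 10: +0 fires, +1 burnt (F count now 0)
Fire out after step 10
Initially T: 23, now '.': 28
Total burnt (originally-T cells now '.'): 21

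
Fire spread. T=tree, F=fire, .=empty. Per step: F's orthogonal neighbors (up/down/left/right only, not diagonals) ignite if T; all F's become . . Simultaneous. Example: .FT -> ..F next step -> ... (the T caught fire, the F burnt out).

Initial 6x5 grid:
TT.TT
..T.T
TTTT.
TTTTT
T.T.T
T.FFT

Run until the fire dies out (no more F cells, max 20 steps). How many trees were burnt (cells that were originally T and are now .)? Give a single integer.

Answer: 15

Derivation:
Step 1: +2 fires, +2 burnt (F count now 2)
Step 2: +2 fires, +2 burnt (F count now 2)
Step 3: +4 fires, +2 burnt (F count now 4)
Step 4: +4 fires, +4 burnt (F count now 4)
Step 5: +2 fires, +4 burnt (F count now 2)
Step 6: +1 fires, +2 burnt (F count now 1)
Step 7: +0 fires, +1 burnt (F count now 0)
Fire out after step 7
Initially T: 20, now '.': 25
Total burnt (originally-T cells now '.'): 15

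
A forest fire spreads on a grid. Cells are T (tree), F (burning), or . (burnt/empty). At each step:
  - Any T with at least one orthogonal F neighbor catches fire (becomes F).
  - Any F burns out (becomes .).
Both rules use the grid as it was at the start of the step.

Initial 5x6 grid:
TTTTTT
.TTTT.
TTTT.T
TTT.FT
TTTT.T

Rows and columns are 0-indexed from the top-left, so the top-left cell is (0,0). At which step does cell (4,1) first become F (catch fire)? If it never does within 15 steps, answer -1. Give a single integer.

Step 1: cell (4,1)='T' (+1 fires, +1 burnt)
Step 2: cell (4,1)='T' (+2 fires, +1 burnt)
Step 3: cell (4,1)='T' (+0 fires, +2 burnt)
  fire out at step 3
Target never catches fire within 15 steps

-1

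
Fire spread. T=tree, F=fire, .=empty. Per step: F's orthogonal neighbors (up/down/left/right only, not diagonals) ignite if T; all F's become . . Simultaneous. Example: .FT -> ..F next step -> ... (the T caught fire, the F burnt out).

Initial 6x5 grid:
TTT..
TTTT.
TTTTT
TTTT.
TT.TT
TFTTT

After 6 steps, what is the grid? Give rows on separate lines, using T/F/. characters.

Step 1: 3 trees catch fire, 1 burn out
  TTT..
  TTTT.
  TTTTT
  TTTT.
  TF.TT
  F.FTT
Step 2: 3 trees catch fire, 3 burn out
  TTT..
  TTTT.
  TTTTT
  TFTT.
  F..TT
  ...FT
Step 3: 5 trees catch fire, 3 burn out
  TTT..
  TTTT.
  TFTTT
  F.FT.
  ...FT
  ....F
Step 4: 5 trees catch fire, 5 burn out
  TTT..
  TFTT.
  F.FTT
  ...F.
  ....F
  .....
Step 5: 4 trees catch fire, 5 burn out
  TFT..
  F.FT.
  ...FT
  .....
  .....
  .....
Step 6: 4 trees catch fire, 4 burn out
  F.F..
  ...F.
  ....F
  .....
  .....
  .....

F.F..
...F.
....F
.....
.....
.....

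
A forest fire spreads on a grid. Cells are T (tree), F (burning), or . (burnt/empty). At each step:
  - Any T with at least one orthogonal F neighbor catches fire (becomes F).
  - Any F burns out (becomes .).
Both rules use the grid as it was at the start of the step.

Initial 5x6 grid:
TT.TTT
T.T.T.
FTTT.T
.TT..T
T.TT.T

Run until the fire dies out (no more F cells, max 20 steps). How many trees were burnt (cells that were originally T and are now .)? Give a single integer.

Answer: 11

Derivation:
Step 1: +2 fires, +1 burnt (F count now 2)
Step 2: +3 fires, +2 burnt (F count now 3)
Step 3: +4 fires, +3 burnt (F count now 4)
Step 4: +1 fires, +4 burnt (F count now 1)
Step 5: +1 fires, +1 burnt (F count now 1)
Step 6: +0 fires, +1 burnt (F count now 0)
Fire out after step 6
Initially T: 19, now '.': 22
Total burnt (originally-T cells now '.'): 11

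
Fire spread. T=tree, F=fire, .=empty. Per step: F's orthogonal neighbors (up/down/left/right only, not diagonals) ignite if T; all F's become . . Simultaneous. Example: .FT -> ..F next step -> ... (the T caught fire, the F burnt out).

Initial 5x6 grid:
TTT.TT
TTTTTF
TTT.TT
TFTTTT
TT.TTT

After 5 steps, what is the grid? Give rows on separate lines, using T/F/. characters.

Step 1: 7 trees catch fire, 2 burn out
  TTT.TF
  TTTTF.
  TFT.TF
  F.FTTT
  TF.TTT
Step 2: 9 trees catch fire, 7 burn out
  TTT.F.
  TFTF..
  F.F.F.
  ...FTF
  F..TTT
Step 3: 6 trees catch fire, 9 burn out
  TFT...
  F.F...
  ......
  ....F.
  ...FTF
Step 4: 3 trees catch fire, 6 burn out
  F.F...
  ......
  ......
  ......
  ....F.
Step 5: 0 trees catch fire, 3 burn out
  ......
  ......
  ......
  ......
  ......

......
......
......
......
......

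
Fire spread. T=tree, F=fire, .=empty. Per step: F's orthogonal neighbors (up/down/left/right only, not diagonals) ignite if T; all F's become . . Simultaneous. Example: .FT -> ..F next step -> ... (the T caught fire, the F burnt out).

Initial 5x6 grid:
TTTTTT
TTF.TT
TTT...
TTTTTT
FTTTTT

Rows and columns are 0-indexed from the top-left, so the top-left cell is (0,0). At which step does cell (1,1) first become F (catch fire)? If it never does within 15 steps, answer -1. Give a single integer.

Step 1: cell (1,1)='F' (+5 fires, +2 burnt)
  -> target ignites at step 1
Step 2: cell (1,1)='.' (+8 fires, +5 burnt)
Step 3: cell (1,1)='.' (+4 fires, +8 burnt)
Step 4: cell (1,1)='.' (+4 fires, +4 burnt)
Step 5: cell (1,1)='.' (+3 fires, +4 burnt)
Step 6: cell (1,1)='.' (+0 fires, +3 burnt)
  fire out at step 6

1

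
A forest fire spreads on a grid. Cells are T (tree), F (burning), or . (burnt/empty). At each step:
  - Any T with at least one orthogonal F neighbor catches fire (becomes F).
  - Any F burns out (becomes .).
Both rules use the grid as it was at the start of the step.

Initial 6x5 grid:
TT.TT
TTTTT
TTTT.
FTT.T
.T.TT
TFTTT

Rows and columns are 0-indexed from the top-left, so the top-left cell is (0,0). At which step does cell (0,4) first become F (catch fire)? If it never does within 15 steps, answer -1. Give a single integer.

Step 1: cell (0,4)='T' (+5 fires, +2 burnt)
Step 2: cell (0,4)='T' (+4 fires, +5 burnt)
Step 3: cell (0,4)='T' (+5 fires, +4 burnt)
Step 4: cell (0,4)='T' (+4 fires, +5 burnt)
Step 5: cell (0,4)='T' (+2 fires, +4 burnt)
Step 6: cell (0,4)='T' (+2 fires, +2 burnt)
Step 7: cell (0,4)='F' (+1 fires, +2 burnt)
  -> target ignites at step 7
Step 8: cell (0,4)='.' (+0 fires, +1 burnt)
  fire out at step 8

7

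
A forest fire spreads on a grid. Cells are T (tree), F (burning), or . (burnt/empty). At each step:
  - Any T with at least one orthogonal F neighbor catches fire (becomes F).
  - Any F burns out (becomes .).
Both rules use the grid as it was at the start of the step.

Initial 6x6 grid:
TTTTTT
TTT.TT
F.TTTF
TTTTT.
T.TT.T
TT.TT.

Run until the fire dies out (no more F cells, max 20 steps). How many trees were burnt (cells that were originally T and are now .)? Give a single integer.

Step 1: +4 fires, +2 burnt (F count now 4)
Step 2: +8 fires, +4 burnt (F count now 8)
Step 3: +7 fires, +8 burnt (F count now 7)
Step 4: +5 fires, +7 burnt (F count now 5)
Step 5: +1 fires, +5 burnt (F count now 1)
Step 6: +1 fires, +1 burnt (F count now 1)
Step 7: +0 fires, +1 burnt (F count now 0)
Fire out after step 7
Initially T: 27, now '.': 35
Total burnt (originally-T cells now '.'): 26

Answer: 26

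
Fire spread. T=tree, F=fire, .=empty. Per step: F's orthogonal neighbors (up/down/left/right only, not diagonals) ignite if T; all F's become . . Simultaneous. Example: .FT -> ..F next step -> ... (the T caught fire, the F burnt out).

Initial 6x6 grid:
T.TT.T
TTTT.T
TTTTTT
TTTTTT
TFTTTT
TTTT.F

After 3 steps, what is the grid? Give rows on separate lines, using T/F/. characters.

Step 1: 5 trees catch fire, 2 burn out
  T.TT.T
  TTTT.T
  TTTTTT
  TFTTTT
  F.FTTF
  TFTT..
Step 2: 8 trees catch fire, 5 burn out
  T.TT.T
  TTTT.T
  TFTTTT
  F.FTTF
  ...FF.
  F.FT..
Step 3: 7 trees catch fire, 8 burn out
  T.TT.T
  TFTT.T
  F.FTTF
  ...FF.
  ......
  ...F..

T.TT.T
TFTT.T
F.FTTF
...FF.
......
...F..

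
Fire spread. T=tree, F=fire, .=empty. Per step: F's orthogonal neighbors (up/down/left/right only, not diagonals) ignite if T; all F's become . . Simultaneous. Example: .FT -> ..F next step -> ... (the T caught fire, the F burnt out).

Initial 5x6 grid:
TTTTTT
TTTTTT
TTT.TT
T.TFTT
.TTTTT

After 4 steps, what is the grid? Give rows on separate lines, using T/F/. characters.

Step 1: 3 trees catch fire, 1 burn out
  TTTTTT
  TTTTTT
  TTT.TT
  T.F.FT
  .TTFTT
Step 2: 5 trees catch fire, 3 burn out
  TTTTTT
  TTTTTT
  TTF.FT
  T....F
  .TF.FT
Step 3: 6 trees catch fire, 5 burn out
  TTTTTT
  TTFTFT
  TF...F
  T.....
  .F...F
Step 4: 6 trees catch fire, 6 burn out
  TTFTFT
  TF.F.F
  F.....
  T.....
  ......

TTFTFT
TF.F.F
F.....
T.....
......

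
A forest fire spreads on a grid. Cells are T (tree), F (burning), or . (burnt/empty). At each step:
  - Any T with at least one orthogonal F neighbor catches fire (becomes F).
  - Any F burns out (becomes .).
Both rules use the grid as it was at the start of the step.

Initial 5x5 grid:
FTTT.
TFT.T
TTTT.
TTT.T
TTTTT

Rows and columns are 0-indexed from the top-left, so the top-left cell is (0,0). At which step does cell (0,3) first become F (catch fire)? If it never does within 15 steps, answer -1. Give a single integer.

Step 1: cell (0,3)='T' (+4 fires, +2 burnt)
Step 2: cell (0,3)='T' (+4 fires, +4 burnt)
Step 3: cell (0,3)='F' (+5 fires, +4 burnt)
  -> target ignites at step 3
Step 4: cell (0,3)='.' (+2 fires, +5 burnt)
Step 5: cell (0,3)='.' (+1 fires, +2 burnt)
Step 6: cell (0,3)='.' (+1 fires, +1 burnt)
Step 7: cell (0,3)='.' (+1 fires, +1 burnt)
Step 8: cell (0,3)='.' (+0 fires, +1 burnt)
  fire out at step 8

3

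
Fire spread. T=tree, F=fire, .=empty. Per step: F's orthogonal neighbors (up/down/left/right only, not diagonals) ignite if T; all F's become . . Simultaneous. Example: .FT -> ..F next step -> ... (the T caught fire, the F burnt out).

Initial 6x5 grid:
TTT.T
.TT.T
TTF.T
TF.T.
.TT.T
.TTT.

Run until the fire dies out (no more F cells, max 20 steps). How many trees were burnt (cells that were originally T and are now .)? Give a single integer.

Answer: 13

Derivation:
Step 1: +4 fires, +2 burnt (F count now 4)
Step 2: +5 fires, +4 burnt (F count now 5)
Step 3: +2 fires, +5 burnt (F count now 2)
Step 4: +2 fires, +2 burnt (F count now 2)
Step 5: +0 fires, +2 burnt (F count now 0)
Fire out after step 5
Initially T: 18, now '.': 25
Total burnt (originally-T cells now '.'): 13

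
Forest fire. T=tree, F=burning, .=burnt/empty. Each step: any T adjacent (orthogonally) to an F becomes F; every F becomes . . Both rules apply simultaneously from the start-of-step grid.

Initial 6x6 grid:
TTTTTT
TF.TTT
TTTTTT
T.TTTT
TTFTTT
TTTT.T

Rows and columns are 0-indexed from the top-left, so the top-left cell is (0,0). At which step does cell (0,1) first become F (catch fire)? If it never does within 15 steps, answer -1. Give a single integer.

Step 1: cell (0,1)='F' (+7 fires, +2 burnt)
  -> target ignites at step 1
Step 2: cell (0,1)='.' (+9 fires, +7 burnt)
Step 3: cell (0,1)='.' (+6 fires, +9 burnt)
Step 4: cell (0,1)='.' (+5 fires, +6 burnt)
Step 5: cell (0,1)='.' (+3 fires, +5 burnt)
Step 6: cell (0,1)='.' (+1 fires, +3 burnt)
Step 7: cell (0,1)='.' (+0 fires, +1 burnt)
  fire out at step 7

1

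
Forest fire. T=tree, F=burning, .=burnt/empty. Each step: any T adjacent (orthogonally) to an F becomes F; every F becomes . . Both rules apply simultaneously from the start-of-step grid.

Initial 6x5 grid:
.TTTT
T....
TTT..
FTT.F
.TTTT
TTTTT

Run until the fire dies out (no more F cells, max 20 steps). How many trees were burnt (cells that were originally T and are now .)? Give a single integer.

Step 1: +3 fires, +2 burnt (F count now 3)
Step 2: +6 fires, +3 burnt (F count now 6)
Step 3: +4 fires, +6 burnt (F count now 4)
Step 4: +2 fires, +4 burnt (F count now 2)
Step 5: +0 fires, +2 burnt (F count now 0)
Fire out after step 5
Initially T: 19, now '.': 26
Total burnt (originally-T cells now '.'): 15

Answer: 15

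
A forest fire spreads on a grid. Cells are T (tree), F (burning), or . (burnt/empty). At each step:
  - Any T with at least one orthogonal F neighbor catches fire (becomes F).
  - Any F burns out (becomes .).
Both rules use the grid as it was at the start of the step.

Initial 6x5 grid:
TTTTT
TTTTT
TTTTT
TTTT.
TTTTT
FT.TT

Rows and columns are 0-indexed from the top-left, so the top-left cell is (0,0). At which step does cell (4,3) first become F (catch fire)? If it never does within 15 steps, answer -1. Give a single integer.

Step 1: cell (4,3)='T' (+2 fires, +1 burnt)
Step 2: cell (4,3)='T' (+2 fires, +2 burnt)
Step 3: cell (4,3)='T' (+3 fires, +2 burnt)
Step 4: cell (4,3)='F' (+4 fires, +3 burnt)
  -> target ignites at step 4
Step 5: cell (4,3)='.' (+6 fires, +4 burnt)
Step 6: cell (4,3)='.' (+4 fires, +6 burnt)
Step 7: cell (4,3)='.' (+3 fires, +4 burnt)
Step 8: cell (4,3)='.' (+2 fires, +3 burnt)
Step 9: cell (4,3)='.' (+1 fires, +2 burnt)
Step 10: cell (4,3)='.' (+0 fires, +1 burnt)
  fire out at step 10

4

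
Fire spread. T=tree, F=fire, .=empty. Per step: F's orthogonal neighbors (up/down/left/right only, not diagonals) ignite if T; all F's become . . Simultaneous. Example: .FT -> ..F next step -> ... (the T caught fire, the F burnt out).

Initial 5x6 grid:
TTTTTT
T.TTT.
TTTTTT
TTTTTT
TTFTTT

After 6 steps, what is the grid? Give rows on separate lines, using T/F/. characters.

Step 1: 3 trees catch fire, 1 burn out
  TTTTTT
  T.TTT.
  TTTTTT
  TTFTTT
  TF.FTT
Step 2: 5 trees catch fire, 3 burn out
  TTTTTT
  T.TTT.
  TTFTTT
  TF.FTT
  F...FT
Step 3: 6 trees catch fire, 5 burn out
  TTTTTT
  T.FTT.
  TF.FTT
  F...FT
  .....F
Step 4: 5 trees catch fire, 6 burn out
  TTFTTT
  T..FT.
  F...FT
  .....F
  ......
Step 5: 5 trees catch fire, 5 burn out
  TF.FTT
  F...F.
  .....F
  ......
  ......
Step 6: 2 trees catch fire, 5 burn out
  F...FT
  ......
  ......
  ......
  ......

F...FT
......
......
......
......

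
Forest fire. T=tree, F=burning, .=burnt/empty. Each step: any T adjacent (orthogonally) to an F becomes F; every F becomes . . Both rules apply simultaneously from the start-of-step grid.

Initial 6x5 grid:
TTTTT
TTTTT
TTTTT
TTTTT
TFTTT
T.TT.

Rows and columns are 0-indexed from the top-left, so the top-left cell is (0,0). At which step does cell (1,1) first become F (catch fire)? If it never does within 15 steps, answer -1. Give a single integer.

Step 1: cell (1,1)='T' (+3 fires, +1 burnt)
Step 2: cell (1,1)='T' (+6 fires, +3 burnt)
Step 3: cell (1,1)='F' (+6 fires, +6 burnt)
  -> target ignites at step 3
Step 4: cell (1,1)='.' (+5 fires, +6 burnt)
Step 5: cell (1,1)='.' (+4 fires, +5 burnt)
Step 6: cell (1,1)='.' (+2 fires, +4 burnt)
Step 7: cell (1,1)='.' (+1 fires, +2 burnt)
Step 8: cell (1,1)='.' (+0 fires, +1 burnt)
  fire out at step 8

3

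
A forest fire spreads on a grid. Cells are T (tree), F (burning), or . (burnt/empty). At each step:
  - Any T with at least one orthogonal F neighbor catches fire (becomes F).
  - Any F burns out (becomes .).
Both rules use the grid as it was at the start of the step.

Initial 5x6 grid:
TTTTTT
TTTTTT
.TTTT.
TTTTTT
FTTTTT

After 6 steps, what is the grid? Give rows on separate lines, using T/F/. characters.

Step 1: 2 trees catch fire, 1 burn out
  TTTTTT
  TTTTTT
  .TTTT.
  FTTTTT
  .FTTTT
Step 2: 2 trees catch fire, 2 burn out
  TTTTTT
  TTTTTT
  .TTTT.
  .FTTTT
  ..FTTT
Step 3: 3 trees catch fire, 2 burn out
  TTTTTT
  TTTTTT
  .FTTT.
  ..FTTT
  ...FTT
Step 4: 4 trees catch fire, 3 burn out
  TTTTTT
  TFTTTT
  ..FTT.
  ...FTT
  ....FT
Step 5: 6 trees catch fire, 4 burn out
  TFTTTT
  F.FTTT
  ...FT.
  ....FT
  .....F
Step 6: 5 trees catch fire, 6 burn out
  F.FTTT
  ...FTT
  ....F.
  .....F
  ......

F.FTTT
...FTT
....F.
.....F
......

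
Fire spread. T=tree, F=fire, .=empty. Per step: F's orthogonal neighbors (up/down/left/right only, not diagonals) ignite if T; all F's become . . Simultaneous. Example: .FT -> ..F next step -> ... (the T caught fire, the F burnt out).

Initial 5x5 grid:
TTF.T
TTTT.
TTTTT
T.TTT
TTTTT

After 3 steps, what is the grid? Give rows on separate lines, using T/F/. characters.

Step 1: 2 trees catch fire, 1 burn out
  TF..T
  TTFT.
  TTTTT
  T.TTT
  TTTTT
Step 2: 4 trees catch fire, 2 burn out
  F...T
  TF.F.
  TTFTT
  T.TTT
  TTTTT
Step 3: 4 trees catch fire, 4 burn out
  ....T
  F....
  TF.FT
  T.FTT
  TTTTT

....T
F....
TF.FT
T.FTT
TTTTT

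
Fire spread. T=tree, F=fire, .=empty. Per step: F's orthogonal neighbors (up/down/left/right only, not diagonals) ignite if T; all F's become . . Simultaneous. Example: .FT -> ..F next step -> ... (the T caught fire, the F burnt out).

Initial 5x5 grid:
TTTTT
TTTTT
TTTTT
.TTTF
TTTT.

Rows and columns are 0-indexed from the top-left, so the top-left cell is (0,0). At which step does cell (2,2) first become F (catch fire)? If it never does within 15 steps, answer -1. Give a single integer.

Step 1: cell (2,2)='T' (+2 fires, +1 burnt)
Step 2: cell (2,2)='T' (+4 fires, +2 burnt)
Step 3: cell (2,2)='F' (+5 fires, +4 burnt)
  -> target ignites at step 3
Step 4: cell (2,2)='.' (+4 fires, +5 burnt)
Step 5: cell (2,2)='.' (+4 fires, +4 burnt)
Step 6: cell (2,2)='.' (+2 fires, +4 burnt)
Step 7: cell (2,2)='.' (+1 fires, +2 burnt)
Step 8: cell (2,2)='.' (+0 fires, +1 burnt)
  fire out at step 8

3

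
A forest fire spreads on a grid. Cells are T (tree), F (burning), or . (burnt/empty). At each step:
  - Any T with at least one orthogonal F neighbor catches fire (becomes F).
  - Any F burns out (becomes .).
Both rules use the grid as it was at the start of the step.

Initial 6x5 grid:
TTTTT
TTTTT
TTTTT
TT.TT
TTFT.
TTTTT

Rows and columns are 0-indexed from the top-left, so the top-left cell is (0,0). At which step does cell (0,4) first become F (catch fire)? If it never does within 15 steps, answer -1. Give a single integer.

Step 1: cell (0,4)='T' (+3 fires, +1 burnt)
Step 2: cell (0,4)='T' (+5 fires, +3 burnt)
Step 3: cell (0,4)='T' (+6 fires, +5 burnt)
Step 4: cell (0,4)='T' (+5 fires, +6 burnt)
Step 5: cell (0,4)='T' (+5 fires, +5 burnt)
Step 6: cell (0,4)='F' (+3 fires, +5 burnt)
  -> target ignites at step 6
Step 7: cell (0,4)='.' (+0 fires, +3 burnt)
  fire out at step 7

6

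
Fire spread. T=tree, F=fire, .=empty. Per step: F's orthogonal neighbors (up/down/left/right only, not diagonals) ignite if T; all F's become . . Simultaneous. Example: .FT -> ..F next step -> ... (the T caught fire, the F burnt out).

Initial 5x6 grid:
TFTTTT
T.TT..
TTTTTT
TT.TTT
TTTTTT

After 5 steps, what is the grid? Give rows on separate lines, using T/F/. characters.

Step 1: 2 trees catch fire, 1 burn out
  F.FTTT
  T.TT..
  TTTTTT
  TT.TTT
  TTTTTT
Step 2: 3 trees catch fire, 2 burn out
  ...FTT
  F.FT..
  TTTTTT
  TT.TTT
  TTTTTT
Step 3: 4 trees catch fire, 3 burn out
  ....FT
  ...F..
  FTFTTT
  TT.TTT
  TTTTTT
Step 4: 4 trees catch fire, 4 burn out
  .....F
  ......
  .F.FTT
  FT.TTT
  TTTTTT
Step 5: 4 trees catch fire, 4 burn out
  ......
  ......
  ....FT
  .F.FTT
  FTTTTT

......
......
....FT
.F.FTT
FTTTTT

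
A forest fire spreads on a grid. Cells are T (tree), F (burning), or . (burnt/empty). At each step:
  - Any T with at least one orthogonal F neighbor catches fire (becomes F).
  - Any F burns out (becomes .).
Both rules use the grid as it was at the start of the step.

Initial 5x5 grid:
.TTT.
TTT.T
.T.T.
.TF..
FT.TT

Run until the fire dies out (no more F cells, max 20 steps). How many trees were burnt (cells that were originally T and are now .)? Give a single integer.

Step 1: +2 fires, +2 burnt (F count now 2)
Step 2: +1 fires, +2 burnt (F count now 1)
Step 3: +1 fires, +1 burnt (F count now 1)
Step 4: +3 fires, +1 burnt (F count now 3)
Step 5: +1 fires, +3 burnt (F count now 1)
Step 6: +1 fires, +1 burnt (F count now 1)
Step 7: +0 fires, +1 burnt (F count now 0)
Fire out after step 7
Initially T: 13, now '.': 21
Total burnt (originally-T cells now '.'): 9

Answer: 9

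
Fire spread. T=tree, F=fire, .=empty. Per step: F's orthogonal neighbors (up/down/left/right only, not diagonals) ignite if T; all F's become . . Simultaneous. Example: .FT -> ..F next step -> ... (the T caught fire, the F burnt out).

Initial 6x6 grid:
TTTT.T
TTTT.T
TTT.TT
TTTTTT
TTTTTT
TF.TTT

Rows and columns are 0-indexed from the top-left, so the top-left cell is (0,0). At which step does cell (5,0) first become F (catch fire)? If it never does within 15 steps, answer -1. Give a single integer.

Step 1: cell (5,0)='F' (+2 fires, +1 burnt)
  -> target ignites at step 1
Step 2: cell (5,0)='.' (+3 fires, +2 burnt)
Step 3: cell (5,0)='.' (+4 fires, +3 burnt)
Step 4: cell (5,0)='.' (+6 fires, +4 burnt)
Step 5: cell (5,0)='.' (+6 fires, +6 burnt)
Step 6: cell (5,0)='.' (+6 fires, +6 burnt)
Step 7: cell (5,0)='.' (+2 fires, +6 burnt)
Step 8: cell (5,0)='.' (+1 fires, +2 burnt)
Step 9: cell (5,0)='.' (+1 fires, +1 burnt)
Step 10: cell (5,0)='.' (+0 fires, +1 burnt)
  fire out at step 10

1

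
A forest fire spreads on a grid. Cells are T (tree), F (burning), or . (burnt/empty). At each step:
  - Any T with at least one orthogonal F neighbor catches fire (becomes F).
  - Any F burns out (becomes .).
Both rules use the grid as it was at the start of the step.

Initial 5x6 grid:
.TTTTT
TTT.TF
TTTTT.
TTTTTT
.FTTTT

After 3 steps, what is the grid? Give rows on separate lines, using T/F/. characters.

Step 1: 4 trees catch fire, 2 burn out
  .TTTTF
  TTT.F.
  TTTTT.
  TFTTTT
  ..FTTT
Step 2: 6 trees catch fire, 4 burn out
  .TTTF.
  TTT...
  TFTTF.
  F.FTTT
  ...FTT
Step 3: 8 trees catch fire, 6 burn out
  .TTF..
  TFT...
  F.FF..
  ...FFT
  ....FT

.TTF..
TFT...
F.FF..
...FFT
....FT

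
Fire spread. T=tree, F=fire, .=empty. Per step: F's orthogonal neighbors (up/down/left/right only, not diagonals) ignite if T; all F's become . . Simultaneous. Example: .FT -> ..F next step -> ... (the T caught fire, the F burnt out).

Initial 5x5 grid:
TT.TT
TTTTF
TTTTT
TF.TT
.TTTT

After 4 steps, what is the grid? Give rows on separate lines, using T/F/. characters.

Step 1: 6 trees catch fire, 2 burn out
  TT.TF
  TTTF.
  TFTTF
  F..TT
  .FTTT
Step 2: 8 trees catch fire, 6 burn out
  TT.F.
  TFF..
  F.FF.
  ...TF
  ..FTT
Step 3: 5 trees catch fire, 8 burn out
  TF...
  F....
  .....
  ...F.
  ...FF
Step 4: 1 trees catch fire, 5 burn out
  F....
  .....
  .....
  .....
  .....

F....
.....
.....
.....
.....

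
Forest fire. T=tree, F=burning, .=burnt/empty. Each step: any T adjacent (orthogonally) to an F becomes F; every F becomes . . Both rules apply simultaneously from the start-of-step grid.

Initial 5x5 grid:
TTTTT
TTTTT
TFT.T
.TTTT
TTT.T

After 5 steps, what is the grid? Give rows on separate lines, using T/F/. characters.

Step 1: 4 trees catch fire, 1 burn out
  TTTTT
  TFTTT
  F.F.T
  .FTTT
  TTT.T
Step 2: 5 trees catch fire, 4 burn out
  TFTTT
  F.FTT
  ....T
  ..FTT
  TFT.T
Step 3: 6 trees catch fire, 5 burn out
  F.FTT
  ...FT
  ....T
  ...FT
  F.F.T
Step 4: 3 trees catch fire, 6 burn out
  ...FT
  ....F
  ....T
  ....F
  ....T
Step 5: 3 trees catch fire, 3 burn out
  ....F
  .....
  ....F
  .....
  ....F

....F
.....
....F
.....
....F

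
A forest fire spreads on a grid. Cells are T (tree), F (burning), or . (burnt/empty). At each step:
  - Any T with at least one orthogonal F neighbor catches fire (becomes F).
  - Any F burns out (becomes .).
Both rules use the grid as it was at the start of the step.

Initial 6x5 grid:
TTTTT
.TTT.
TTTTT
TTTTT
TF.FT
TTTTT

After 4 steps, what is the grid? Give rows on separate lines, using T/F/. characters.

Step 1: 6 trees catch fire, 2 burn out
  TTTTT
  .TTT.
  TTTTT
  TFTFT
  F...F
  TFTFT
Step 2: 8 trees catch fire, 6 burn out
  TTTTT
  .TTT.
  TFTFT
  F.F.F
  .....
  F.F.F
Step 3: 5 trees catch fire, 8 burn out
  TTTTT
  .FTF.
  F.F.F
  .....
  .....
  .....
Step 4: 3 trees catch fire, 5 burn out
  TFTFT
  ..F..
  .....
  .....
  .....
  .....

TFTFT
..F..
.....
.....
.....
.....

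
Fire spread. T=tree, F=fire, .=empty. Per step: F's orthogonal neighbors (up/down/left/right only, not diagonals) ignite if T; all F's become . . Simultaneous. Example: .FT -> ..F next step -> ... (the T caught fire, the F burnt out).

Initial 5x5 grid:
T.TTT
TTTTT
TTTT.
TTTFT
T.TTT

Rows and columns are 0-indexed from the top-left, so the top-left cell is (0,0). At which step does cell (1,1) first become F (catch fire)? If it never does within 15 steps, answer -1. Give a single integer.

Step 1: cell (1,1)='T' (+4 fires, +1 burnt)
Step 2: cell (1,1)='T' (+5 fires, +4 burnt)
Step 3: cell (1,1)='T' (+5 fires, +5 burnt)
Step 4: cell (1,1)='F' (+5 fires, +5 burnt)
  -> target ignites at step 4
Step 5: cell (1,1)='.' (+1 fires, +5 burnt)
Step 6: cell (1,1)='.' (+1 fires, +1 burnt)
Step 7: cell (1,1)='.' (+0 fires, +1 burnt)
  fire out at step 7

4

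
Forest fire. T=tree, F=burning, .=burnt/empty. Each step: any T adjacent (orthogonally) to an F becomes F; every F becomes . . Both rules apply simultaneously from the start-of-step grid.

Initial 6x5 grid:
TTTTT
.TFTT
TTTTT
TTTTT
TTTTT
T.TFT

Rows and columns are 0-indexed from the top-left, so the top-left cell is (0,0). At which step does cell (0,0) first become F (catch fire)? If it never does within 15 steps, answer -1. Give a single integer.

Step 1: cell (0,0)='T' (+7 fires, +2 burnt)
Step 2: cell (0,0)='T' (+9 fires, +7 burnt)
Step 3: cell (0,0)='F' (+7 fires, +9 burnt)
  -> target ignites at step 3
Step 4: cell (0,0)='.' (+2 fires, +7 burnt)
Step 5: cell (0,0)='.' (+1 fires, +2 burnt)
Step 6: cell (0,0)='.' (+0 fires, +1 burnt)
  fire out at step 6

3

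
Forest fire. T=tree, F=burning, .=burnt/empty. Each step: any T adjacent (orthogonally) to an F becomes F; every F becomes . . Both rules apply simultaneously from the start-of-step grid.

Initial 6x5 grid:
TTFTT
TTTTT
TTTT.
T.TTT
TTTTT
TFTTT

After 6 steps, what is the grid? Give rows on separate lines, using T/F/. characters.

Step 1: 6 trees catch fire, 2 burn out
  TF.FT
  TTFTT
  TTTT.
  T.TTT
  TFTTT
  F.FTT
Step 2: 8 trees catch fire, 6 burn out
  F...F
  TF.FT
  TTFT.
  T.TTT
  F.FTT
  ...FT
Step 3: 8 trees catch fire, 8 burn out
  .....
  F...F
  TF.F.
  F.FTT
  ...FT
  ....F
Step 4: 3 trees catch fire, 8 burn out
  .....
  .....
  F....
  ...FT
  ....F
  .....
Step 5: 1 trees catch fire, 3 burn out
  .....
  .....
  .....
  ....F
  .....
  .....
Step 6: 0 trees catch fire, 1 burn out
  .....
  .....
  .....
  .....
  .....
  .....

.....
.....
.....
.....
.....
.....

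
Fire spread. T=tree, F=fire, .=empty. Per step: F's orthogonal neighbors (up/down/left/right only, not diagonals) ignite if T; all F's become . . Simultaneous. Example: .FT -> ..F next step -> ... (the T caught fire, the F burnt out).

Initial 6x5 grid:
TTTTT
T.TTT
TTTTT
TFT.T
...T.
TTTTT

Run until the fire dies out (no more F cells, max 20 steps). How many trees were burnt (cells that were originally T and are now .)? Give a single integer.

Answer: 17

Derivation:
Step 1: +3 fires, +1 burnt (F count now 3)
Step 2: +2 fires, +3 burnt (F count now 2)
Step 3: +3 fires, +2 burnt (F count now 3)
Step 4: +4 fires, +3 burnt (F count now 4)
Step 5: +4 fires, +4 burnt (F count now 4)
Step 6: +1 fires, +4 burnt (F count now 1)
Step 7: +0 fires, +1 burnt (F count now 0)
Fire out after step 7
Initially T: 23, now '.': 24
Total burnt (originally-T cells now '.'): 17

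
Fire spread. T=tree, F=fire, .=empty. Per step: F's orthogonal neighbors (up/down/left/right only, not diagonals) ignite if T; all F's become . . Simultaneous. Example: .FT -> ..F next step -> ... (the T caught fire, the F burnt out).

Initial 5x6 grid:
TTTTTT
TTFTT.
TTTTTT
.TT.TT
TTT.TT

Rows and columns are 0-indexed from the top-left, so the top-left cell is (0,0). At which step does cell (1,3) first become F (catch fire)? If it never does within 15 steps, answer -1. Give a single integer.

Step 1: cell (1,3)='F' (+4 fires, +1 burnt)
  -> target ignites at step 1
Step 2: cell (1,3)='.' (+7 fires, +4 burnt)
Step 3: cell (1,3)='.' (+6 fires, +7 burnt)
Step 4: cell (1,3)='.' (+4 fires, +6 burnt)
Step 5: cell (1,3)='.' (+3 fires, +4 burnt)
Step 6: cell (1,3)='.' (+1 fires, +3 burnt)
Step 7: cell (1,3)='.' (+0 fires, +1 burnt)
  fire out at step 7

1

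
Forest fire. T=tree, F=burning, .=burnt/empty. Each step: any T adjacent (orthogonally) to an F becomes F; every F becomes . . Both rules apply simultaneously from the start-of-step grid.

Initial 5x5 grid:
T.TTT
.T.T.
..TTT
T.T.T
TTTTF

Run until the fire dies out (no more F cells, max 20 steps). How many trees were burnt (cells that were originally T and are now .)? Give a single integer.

Step 1: +2 fires, +1 burnt (F count now 2)
Step 2: +2 fires, +2 burnt (F count now 2)
Step 3: +3 fires, +2 burnt (F count now 3)
Step 4: +3 fires, +3 burnt (F count now 3)
Step 5: +2 fires, +3 burnt (F count now 2)
Step 6: +2 fires, +2 burnt (F count now 2)
Step 7: +0 fires, +2 burnt (F count now 0)
Fire out after step 7
Initially T: 16, now '.': 23
Total burnt (originally-T cells now '.'): 14

Answer: 14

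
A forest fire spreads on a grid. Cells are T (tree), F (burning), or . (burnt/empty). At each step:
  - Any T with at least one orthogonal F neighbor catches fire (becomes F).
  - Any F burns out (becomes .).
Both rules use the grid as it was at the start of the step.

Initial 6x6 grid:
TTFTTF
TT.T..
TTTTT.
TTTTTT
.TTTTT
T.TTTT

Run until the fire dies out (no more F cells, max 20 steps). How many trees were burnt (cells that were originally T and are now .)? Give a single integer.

Step 1: +3 fires, +2 burnt (F count now 3)
Step 2: +3 fires, +3 burnt (F count now 3)
Step 3: +3 fires, +3 burnt (F count now 3)
Step 4: +5 fires, +3 burnt (F count now 5)
Step 5: +5 fires, +5 burnt (F count now 5)
Step 6: +4 fires, +5 burnt (F count now 4)
Step 7: +3 fires, +4 burnt (F count now 3)
Step 8: +1 fires, +3 burnt (F count now 1)
Step 9: +0 fires, +1 burnt (F count now 0)
Fire out after step 9
Initially T: 28, now '.': 35
Total burnt (originally-T cells now '.'): 27

Answer: 27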